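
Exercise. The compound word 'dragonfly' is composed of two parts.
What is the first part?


Split 'dragonfly' into 'dragon' + 'fly'. The first part is 'dragon'.

dragon


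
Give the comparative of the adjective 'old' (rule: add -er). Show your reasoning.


Apply comparative formation (add -er): 'old' -> 'older'.

older


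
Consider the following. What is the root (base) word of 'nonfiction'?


Remove prefix 'non' from 'nonfiction' to get root 'fiction'.

fiction


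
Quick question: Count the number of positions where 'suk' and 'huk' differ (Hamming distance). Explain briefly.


Alignment:
Position 1: 's' vs 'h' = DIFFER
Position 2: 'u' vs 'u' = match
Position 3: 'k' vs 'k' = match
Total differences: 1

1


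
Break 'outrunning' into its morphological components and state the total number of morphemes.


Step 1: Identify prefix: 'out' (meaning: surpass)
Step 2: Identify root: 'run'
Step 3: Identify suffix(es): 'ing'
Decomposition: out- (prefix: surpass) + run (root) + -ing (suffix: ongoing action)
Total morphemes: 3

3 morphemes (out- (prefix: surpass) + run (root) + -ing (suffix: ongoing action))


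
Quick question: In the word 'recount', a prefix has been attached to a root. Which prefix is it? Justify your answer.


The word 'recount' = 're' (prefix) + 'count' (root). The prefix is 're'.

re


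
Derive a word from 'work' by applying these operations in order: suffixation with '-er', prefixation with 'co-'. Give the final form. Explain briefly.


Step 1: Add suffix '-er' to 'work' = 'worker'
Step 2: Add prefix 'co-' to 'worker' = 'coworker'

coworker


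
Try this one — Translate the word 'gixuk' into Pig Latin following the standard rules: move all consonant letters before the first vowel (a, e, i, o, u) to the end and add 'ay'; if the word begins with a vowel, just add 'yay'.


'gixuk': move consonant cluster 'g' to end and add 'ay': 'ixukgay'.

ixukgay


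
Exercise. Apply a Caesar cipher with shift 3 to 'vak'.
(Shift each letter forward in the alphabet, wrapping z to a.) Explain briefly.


Shift each letter by 3: v -> y, a -> d, k -> n. Result: 'ydn'.

ydn


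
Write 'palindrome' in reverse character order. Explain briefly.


Reverse 'palindrome' character by character: 'emordnilap'.

emordnilap


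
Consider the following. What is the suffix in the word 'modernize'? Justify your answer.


The word 'modernize' = 'modern' (root) + '-ize' (suffix). The suffix is '-ize'.

ize


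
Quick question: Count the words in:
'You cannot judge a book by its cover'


Split into words: You | cannot | judge | a | book | by | its | cover = 8 words.

8


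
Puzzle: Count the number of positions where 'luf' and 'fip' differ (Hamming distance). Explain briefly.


Alignment:
Position 1: 'l' vs 'f' = DIFFER
Position 2: 'u' vs 'i' = DIFFER
Position 3: 'f' vs 'p' = DIFFER
Total differences: 3

3


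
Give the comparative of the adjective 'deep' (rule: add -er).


Apply comparative formation (add -er): 'deep' -> 'deeper'.

deeper


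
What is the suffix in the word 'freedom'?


The word 'freedom' = 'free' (root) + '-dom' (suffix). The suffix is '-dom'.

dom


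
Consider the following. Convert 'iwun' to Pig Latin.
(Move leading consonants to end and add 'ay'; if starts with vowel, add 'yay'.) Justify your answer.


'iwun' starts with a vowel, so add 'yay': 'iwunyay'.

iwunyay


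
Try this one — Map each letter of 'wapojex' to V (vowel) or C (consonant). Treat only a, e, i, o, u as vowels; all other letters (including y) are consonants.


Letter mapping: w = C, a = V, p = C, o = V, j = C, e = V, x = C.

CVCVCVC


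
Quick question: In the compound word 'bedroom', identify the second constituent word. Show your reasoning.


Split 'bedroom' into 'bed' + 'room'. The second part is 'room'.

room


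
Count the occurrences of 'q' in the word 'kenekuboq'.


Letter 'q' in 'kenekuboq': found at position(s) 9 = 1 occurrence(s).

1


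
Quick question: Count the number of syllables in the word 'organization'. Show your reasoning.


Break 'organization' into syllables: or-gan-i-za-tion -> or | gan | i | za | tion = 5 syllables

5 syllables


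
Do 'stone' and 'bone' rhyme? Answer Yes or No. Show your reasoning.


Rime (stressed vowel + following sounds) of 'stone': -one = /oʊn/
Rime of 'bone': -one = /oʊn/
/oʊn/ and /oʊn/ are the same ending sound, so the words rhyme.

Yes


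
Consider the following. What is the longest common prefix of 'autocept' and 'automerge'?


Compare from the start: 4 characters match: 'auto'. Mismatch at position 5: 'c' vs 'm'.

auto


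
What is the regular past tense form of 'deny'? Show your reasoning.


Apply rule: Change -y to -ied. 'deny' becomes 'denied'.

denied


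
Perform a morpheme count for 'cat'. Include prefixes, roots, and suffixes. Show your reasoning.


Decomposition: cat (free morpheme) = 1 morpheme(s)

1 morphemes


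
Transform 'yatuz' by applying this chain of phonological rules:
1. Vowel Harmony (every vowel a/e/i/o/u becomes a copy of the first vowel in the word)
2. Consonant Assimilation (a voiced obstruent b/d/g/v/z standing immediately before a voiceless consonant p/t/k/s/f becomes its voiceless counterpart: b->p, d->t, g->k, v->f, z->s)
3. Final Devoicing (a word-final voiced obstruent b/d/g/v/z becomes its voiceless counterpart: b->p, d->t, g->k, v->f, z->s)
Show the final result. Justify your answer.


Starting form: 'yatuz'
Rule 1: Vowel Harmony: all vowels become 'a' (matching first vowel). 'yatuz' -> 'yataz'
Rule 2: Consonant Assimilation: no voiced obstruent (b/d/g/v/z) stands immediately before a voiceless consonant (p/t/k/s/f). No change.
Rule 3: Final Devoicing: word-final voiced obstruent 'z' becomes voiceless 's'. 'yataz' -> 'yatas'
Final form: 'yatas'

yatas


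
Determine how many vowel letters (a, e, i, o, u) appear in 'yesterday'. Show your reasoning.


Vowels in 'yesterday': e, e, a = 3 vowels.

3


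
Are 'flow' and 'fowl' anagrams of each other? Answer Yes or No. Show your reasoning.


Sorted letters of 'flow': 'flow'
Sorted letters of 'fowl': 'flow'
They match.

Yes


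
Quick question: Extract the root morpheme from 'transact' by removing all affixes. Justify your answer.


Remove prefix 'trans' from 'transact' to get root 'act'.

act


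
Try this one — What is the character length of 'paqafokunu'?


Spell out 'paqafokunu' and number each letter: p(1), a(2), q(3), a(4), f(5), o(6), k(7), u(8), n(9), u(10). Total: 10 letters.

10


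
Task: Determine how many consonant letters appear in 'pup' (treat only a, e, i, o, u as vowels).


Consonants in 'pup': p, p = 2 consonants.

2


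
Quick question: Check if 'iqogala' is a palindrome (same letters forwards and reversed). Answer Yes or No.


Forward: 'iqogala'
Reversed: 'alagoqi'
They differ.

No


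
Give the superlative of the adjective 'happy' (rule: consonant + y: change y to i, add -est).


Apply superlative formation (consonant + y: change y to i, add -est): 'happy' -> 'happiest'.

happiest


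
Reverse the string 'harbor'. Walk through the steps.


Reverse 'harbor' character by character: 'robrah'.

robrah


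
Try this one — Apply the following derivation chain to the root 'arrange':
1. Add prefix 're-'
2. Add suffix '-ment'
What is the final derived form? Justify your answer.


Step 1: Add prefix 're-' to 'arrange' = 'rearrange'
Step 2: Add suffix '-ment' to 'rearrange' = 'rearrangement'

rearrangement


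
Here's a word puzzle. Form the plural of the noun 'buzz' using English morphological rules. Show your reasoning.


Apply rule: Add -es (sibilant/fricative ending). 'buzz' becomes 'buzzes'.

buzzes


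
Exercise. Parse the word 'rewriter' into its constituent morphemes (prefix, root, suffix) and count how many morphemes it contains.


Step 1: Identify prefix: 're' (meaning: again)
Step 2: Identify root: 'write'
Step 3: Identify suffix(es): 'er'
Decomposition: re- (prefix: again) + write (root) + -er (suffix: one who)
Total morphemes: 3

3 morphemes (re- (prefix: again) + write (root) + -er (suffix: one who))


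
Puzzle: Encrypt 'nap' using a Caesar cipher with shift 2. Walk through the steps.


Shift each letter by 2: n -> p, a -> c, p -> r. Result: 'pcr'.

pcr


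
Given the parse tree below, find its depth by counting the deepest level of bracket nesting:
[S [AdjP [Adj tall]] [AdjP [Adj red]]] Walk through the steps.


Count bracket nesting levels:
'[' at pos 0: depth = 1
'[' at pos 3: depth = 2
'[' at pos 9: depth = 3
'[' at pos 21: depth = 2
'[' at pos 27: depth = 3
Maximum depth reached: 3

3


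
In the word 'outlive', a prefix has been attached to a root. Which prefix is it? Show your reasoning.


The word 'outlive' = 'out' (prefix) + 'live' (root). The prefix is 'out'.

out


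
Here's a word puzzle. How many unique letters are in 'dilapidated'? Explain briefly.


Unique letters in 'dilapidated': {a, d, e, i, l, p, t} = 7 distinct letters.

7


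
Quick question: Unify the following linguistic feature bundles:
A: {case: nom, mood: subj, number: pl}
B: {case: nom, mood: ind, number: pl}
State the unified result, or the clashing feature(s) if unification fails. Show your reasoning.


Compare features:
case: A=nom vs B=nom -> unified: nom
mood: A=subj vs B=ind -> CLASH
number: A=pl vs B=pl -> unified: pl
Clash detected on feature 'mood' (subj vs ind); unification fails.

CLASH on 'mood' (subj vs ind)


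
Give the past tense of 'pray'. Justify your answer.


Apply rule: Add -ed. 'pray' becomes 'prayed'.

prayed


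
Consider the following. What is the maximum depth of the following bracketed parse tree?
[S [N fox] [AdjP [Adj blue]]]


Count bracket nesting levels:
'[' at pos 0: depth = 1
'[' at pos 3: depth = 2
'[' at pos 11: depth = 2
'[' at pos 17: depth = 3
Maximum depth reached: 3

3


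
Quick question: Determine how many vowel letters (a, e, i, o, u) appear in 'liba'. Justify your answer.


Vowels in 'liba': i, a = 2 vowels.

2


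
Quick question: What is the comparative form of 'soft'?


Apply comparative formation (add -er): 'soft' -> 'softer'.

softer


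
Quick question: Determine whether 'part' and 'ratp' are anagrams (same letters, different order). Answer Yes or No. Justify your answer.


Sorted letters of 'part': 'aprt'
Sorted letters of 'ratp': 'aprt'
They match.

Yes


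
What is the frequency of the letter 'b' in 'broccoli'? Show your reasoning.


Letter 'b' in 'broccoli': found at position(s) 1 = 1 occurrence(s).

1


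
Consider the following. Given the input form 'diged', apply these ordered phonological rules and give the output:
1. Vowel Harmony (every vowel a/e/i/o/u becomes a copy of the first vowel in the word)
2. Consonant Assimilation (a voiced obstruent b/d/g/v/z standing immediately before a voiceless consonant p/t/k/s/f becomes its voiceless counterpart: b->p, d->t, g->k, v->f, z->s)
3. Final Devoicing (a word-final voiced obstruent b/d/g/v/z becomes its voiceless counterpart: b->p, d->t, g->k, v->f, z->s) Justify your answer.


Starting form: 'diged'
Rule 1: Vowel Harmony: all vowels become 'i' (matching first vowel). 'diged' -> 'digid'
Rule 2: Consonant Assimilation: no voiced obstruent (b/d/g/v/z) stands immediately before a voiceless consonant (p/t/k/s/f). No change.
Rule 3: Final Devoicing: word-final voiced obstruent 'd' becomes voiceless 't'. 'digid' -> 'digit'
Final form: 'digit'

digit


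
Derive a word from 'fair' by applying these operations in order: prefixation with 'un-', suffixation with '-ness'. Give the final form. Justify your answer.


Step 1: Add prefix 'un-' to 'fair' = 'unfair'
Step 2: Add suffix '-ness' to 'unfair' = 'unfairness'

unfairness


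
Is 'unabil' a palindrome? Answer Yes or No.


Forward: 'unabil'
Reversed: 'libanu'
They differ.

No


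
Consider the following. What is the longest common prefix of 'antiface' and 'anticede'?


Compare from the start: 4 characters match: 'anti'. Mismatch at position 5: 'f' vs 'c'.

anti


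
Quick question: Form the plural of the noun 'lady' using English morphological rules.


Apply rule: Change -y to -ies (consonant + y). 'lady' becomes 'ladies'.

ladies


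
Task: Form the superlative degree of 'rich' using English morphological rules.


Apply superlative formation (add -est): 'rich' -> 'richest'.

richest


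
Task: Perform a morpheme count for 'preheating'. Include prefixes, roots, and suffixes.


Decomposition: pre- (prefix) + heat (root) + -ing (suffix) = 3 morpheme(s)

3 morphemes


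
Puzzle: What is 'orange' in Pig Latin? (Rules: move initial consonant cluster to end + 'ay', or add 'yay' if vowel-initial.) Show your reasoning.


'orange' starts with a vowel, so add 'yay': 'orangeyay'.

orangeyay


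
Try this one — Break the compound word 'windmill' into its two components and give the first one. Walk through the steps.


Split 'windmill' into 'wind' + 'mill'. The first part is 'wind'.

wind


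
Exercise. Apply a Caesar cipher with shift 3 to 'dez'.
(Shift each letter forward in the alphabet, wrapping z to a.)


Shift each letter by 3: d -> g, e -> h, z -> c. Result: 'ghc'.

ghc


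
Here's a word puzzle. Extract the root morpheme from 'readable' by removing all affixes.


Remove suffix '-able' from 'readable' to get root 'read'.

read


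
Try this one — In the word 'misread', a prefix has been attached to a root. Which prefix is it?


The word 'misread' = 'mis' (prefix) + 'read' (root). The prefix is 'mis'.

mis


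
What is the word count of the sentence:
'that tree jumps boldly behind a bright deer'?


Split into words: that | tree | jumps | boldly | behind | a | bright | deer = 8 words.

8


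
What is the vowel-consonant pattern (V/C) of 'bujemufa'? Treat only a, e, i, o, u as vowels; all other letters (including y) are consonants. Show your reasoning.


Letter mapping: b = C, u = V, j = C, e = V, m = C, u = V, f = C, a = V.

CVCVCVCV


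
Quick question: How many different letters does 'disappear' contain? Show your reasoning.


Unique letters in 'disappear': {a, d, e, i, p, r, s} = 7 distinct letters.

7


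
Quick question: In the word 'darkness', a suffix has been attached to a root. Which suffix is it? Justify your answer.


The word 'darkness' = 'dark' (root) + '-ness' (suffix). The suffix is '-ness'.

ness


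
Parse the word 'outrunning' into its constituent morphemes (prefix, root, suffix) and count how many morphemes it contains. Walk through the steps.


Step 1: Identify prefix: 'out' (meaning: surpass)
Step 2: Identify root: 'run'
Step 3: Identify suffix(es): 'ing'
Decomposition: out- (prefix: surpass) + run (root) + -ing (suffix: ongoing action)
Total morphemes: 3

3 morphemes (out- (prefix: surpass) + run (root) + -ing (suffix: ongoing action))


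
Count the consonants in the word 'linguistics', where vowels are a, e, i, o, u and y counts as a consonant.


Consonants in 'linguistics': l, n, g, s, t, c, s = 7 consonants.

7


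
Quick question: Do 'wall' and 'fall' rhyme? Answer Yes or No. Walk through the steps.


Rime (stressed vowel + following sounds) of 'wall': -all = /ɔːl/
Rime of 'fall': -all = /ɔːl/
/ɔːl/ and /ɔːl/ are the same ending sound, so the words rhyme.

Yes


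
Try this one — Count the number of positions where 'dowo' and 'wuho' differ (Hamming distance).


Alignment:
Position 1: 'd' vs 'w' = DIFFER
Position 2: 'o' vs 'u' = DIFFER
Position 3: 'w' vs 'h' = DIFFER
Position 4: 'o' vs 'o' = match
Total differences: 3

3


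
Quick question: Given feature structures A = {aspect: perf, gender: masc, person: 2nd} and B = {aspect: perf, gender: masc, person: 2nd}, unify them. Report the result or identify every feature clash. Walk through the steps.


Compare features:
aspect: A=perf vs B=perf -> unified: perf
gender: A=masc vs B=masc -> unified: masc
person: A=2nd vs B=2nd -> unified: 2nd
No clashes found.

Unified: {aspect: perf, gender: masc, person: 2nd}


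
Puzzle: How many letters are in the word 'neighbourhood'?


Spell out 'neighbourhood' and number each letter: n(1), e(2), i(3), g(4), h(5), b(6), o(7), u(8), r(9), h(10), o(11), o(12), d(13). Total: 13 letters.

13


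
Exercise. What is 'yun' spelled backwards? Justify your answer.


Reverse 'yun' character by character: 'nuy'.

nuy


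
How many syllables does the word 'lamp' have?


Break 'lamp' into syllables: lamp -> lamp = 1 syllable

1 syllable


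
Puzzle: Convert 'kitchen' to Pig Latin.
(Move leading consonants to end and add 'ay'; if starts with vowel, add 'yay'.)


'kitchen': move consonant cluster 'k' to end and add 'ay': 'itchenkay'.

itchenkay


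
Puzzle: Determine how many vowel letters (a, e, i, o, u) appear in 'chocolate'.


Vowels in 'chocolate': o, o, a, e = 4 vowels.

4


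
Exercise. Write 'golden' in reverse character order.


Reverse 'golden' character by character: 'nedlog'.

nedlog


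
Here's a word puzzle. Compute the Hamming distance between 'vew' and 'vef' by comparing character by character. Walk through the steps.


Alignment:
Position 1: 'v' vs 'v' = match
Position 2: 'e' vs 'e' = match
Position 3: 'w' vs 'f' = DIFFER
Total differences: 1

1


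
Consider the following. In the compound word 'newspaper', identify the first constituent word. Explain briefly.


Split 'newspaper' into 'news' + 'paper'. The first part is 'news'.

news


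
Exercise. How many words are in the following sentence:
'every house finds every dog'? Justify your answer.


Split into words: every | house | finds | every | dog = 5 words.

5


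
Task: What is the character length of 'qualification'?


Spell out 'qualification' and number each letter: q(1), u(2), a(3), l(4), i(5), f(6), i(7), c(8), a(9), t(10), i(11), o(12), n(13). Total: 13 letters.

13


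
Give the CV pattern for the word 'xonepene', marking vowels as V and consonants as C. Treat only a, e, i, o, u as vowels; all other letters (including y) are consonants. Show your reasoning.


Letter mapping: x = C, o = V, n = C, e = V, p = C, e = V, n = C, e = V.

CVCVCVCV


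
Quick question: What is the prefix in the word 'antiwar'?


The word 'antiwar' = 'anti' (prefix) + 'war' (root). The prefix is 'anti'.

anti


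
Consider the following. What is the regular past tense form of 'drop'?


Apply rule: Double final consonant and add -ed. 'drop' becomes 'dropped'.

dropped


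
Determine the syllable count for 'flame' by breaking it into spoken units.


Break 'flame' into syllables: flame -> flame = 1 syllable

1 syllable


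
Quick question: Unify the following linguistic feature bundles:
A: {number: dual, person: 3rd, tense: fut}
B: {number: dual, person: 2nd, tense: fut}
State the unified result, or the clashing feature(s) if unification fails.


Compare features:
number: A=dual vs B=dual -> unified: dual
person: A=3rd vs B=2nd -> CLASH
tense: A=fut vs B=fut -> unified: fut
Clash detected on feature 'person' (3rd vs 2nd); unification fails.

CLASH on 'person' (3rd vs 2nd)


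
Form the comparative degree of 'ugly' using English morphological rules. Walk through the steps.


Apply comparative formation (consonant + y: change y to i, add -er): 'ugly' -> 'uglier'.

uglier


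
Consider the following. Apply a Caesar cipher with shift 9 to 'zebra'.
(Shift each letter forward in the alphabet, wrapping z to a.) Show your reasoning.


Shift each letter by 9: z -> i, e -> n, b -> k, r -> a, a -> j. Result: 'inkaj'.

inkaj


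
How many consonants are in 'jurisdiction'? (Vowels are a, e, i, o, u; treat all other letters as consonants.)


Consonants in 'jurisdiction': j, r, s, d, c, t, n = 7 consonants.

7


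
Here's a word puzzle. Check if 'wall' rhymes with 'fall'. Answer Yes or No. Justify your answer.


Rime (stressed vowel + following sounds) of 'wall': -all = /ɔːl/
Rime of 'fall': -all = /ɔːl/
/ɔːl/ and /ɔːl/ are the same ending sound, so the words rhyme.

Yes


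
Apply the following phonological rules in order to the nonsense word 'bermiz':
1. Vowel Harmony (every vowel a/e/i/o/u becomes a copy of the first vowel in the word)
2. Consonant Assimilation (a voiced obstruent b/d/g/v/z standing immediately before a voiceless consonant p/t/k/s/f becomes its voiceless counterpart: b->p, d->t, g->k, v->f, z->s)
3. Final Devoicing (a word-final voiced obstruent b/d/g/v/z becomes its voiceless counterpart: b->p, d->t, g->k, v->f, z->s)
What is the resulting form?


Starting form: 'bermiz'
Rule 1: Vowel Harmony: all vowels become 'e' (matching first vowel). 'bermiz' -> 'bermez'
Rule 2: Consonant Assimilation: no voiced obstruent (b/d/g/v/z) stands immediately before a voiceless consonant (p/t/k/s/f). No change.
Rule 3: Final Devoicing: word-final voiced obstruent 'z' becomes voiceless 's'. 'bermez' -> 'bermes'
Final form: 'bermes'

bermes


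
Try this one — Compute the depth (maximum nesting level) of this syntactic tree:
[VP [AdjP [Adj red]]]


Count bracket nesting levels:
'[' at pos 0: depth = 1
'[' at pos 4: depth = 2
'[' at pos 10: depth = 3
Maximum depth reached: 3

3


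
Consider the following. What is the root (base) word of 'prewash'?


Remove prefix 'pre' from 'prewash' to get root 'wash'.

wash


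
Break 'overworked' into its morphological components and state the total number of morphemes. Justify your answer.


Step 1: Identify prefix: 'over' (meaning: excessively)
Step 2: Identify root: 'work'
Step 3: Identify suffix(es): 'ed'
Decomposition: over- (prefix: excessively) + work (root) + -ed (suffix: past)
Total morphemes: 3

3 morphemes (over- (prefix: excessively) + work (root) + -ed (suffix: past))


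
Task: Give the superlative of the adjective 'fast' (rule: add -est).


Apply superlative formation (add -est): 'fast' -> 'fastest'.

fastest


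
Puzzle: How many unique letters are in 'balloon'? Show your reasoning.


Unique letters in 'balloon': {a, b, l, n, o} = 5 distinct letters.

5


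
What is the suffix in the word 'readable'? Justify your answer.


The word 'readable' = 'read' (root) + '-able' (suffix). The suffix is '-able'.

able


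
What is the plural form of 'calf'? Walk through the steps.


Apply rule: Change -f to -ves. 'calf' becomes 'calves'.

calves


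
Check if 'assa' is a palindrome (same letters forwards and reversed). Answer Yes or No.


Forward: 'assa'
Reversed: 'assa'
They are identical.

Yes


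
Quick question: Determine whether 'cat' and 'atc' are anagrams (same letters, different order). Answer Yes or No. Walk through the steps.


Sorted letters of 'cat': 'act'
Sorted letters of 'atc': 'act'
They match.

Yes


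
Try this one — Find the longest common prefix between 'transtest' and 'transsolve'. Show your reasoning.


Compare from the start: 5 characters match: 'trans'. Mismatch at position 6: 't' vs 's'.

trans


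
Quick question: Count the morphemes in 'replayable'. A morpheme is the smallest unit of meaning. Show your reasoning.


Decomposition: re- (prefix) + play (root) + -able (suffix) = 3 morpheme(s)

3 morphemes


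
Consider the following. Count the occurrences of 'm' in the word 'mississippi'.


Letter 'm' in 'mississippi': found at position(s) 1 = 1 occurrence(s).

1


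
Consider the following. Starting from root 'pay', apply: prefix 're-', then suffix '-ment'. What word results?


Step 1: Add prefix 're-' to 'pay' = 'repay'
Step 2: Add suffix '-ment' to 'repay' = 'repayment'

repayment


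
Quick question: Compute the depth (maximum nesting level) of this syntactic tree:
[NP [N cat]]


Count bracket nesting levels:
'[' at pos 0: depth = 1
'[' at pos 4: depth = 2
Maximum depth reached: 2

2


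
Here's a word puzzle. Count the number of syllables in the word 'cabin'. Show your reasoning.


Break 'cabin' into syllables: cab-in -> cab | in = 2 syllables

2 syllables


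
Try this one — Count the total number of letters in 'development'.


Spell out 'development' and number each letter: d(1), e(2), v(3), e(4), l(5), o(6), p(7), m(8), e(9), n(10), t(11). Total: 11 letters.

11


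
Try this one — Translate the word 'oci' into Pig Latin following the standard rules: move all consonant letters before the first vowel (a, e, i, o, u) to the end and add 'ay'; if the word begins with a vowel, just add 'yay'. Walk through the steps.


'oci' starts with a vowel, so add 'yay': 'ociyay'.

ociyay


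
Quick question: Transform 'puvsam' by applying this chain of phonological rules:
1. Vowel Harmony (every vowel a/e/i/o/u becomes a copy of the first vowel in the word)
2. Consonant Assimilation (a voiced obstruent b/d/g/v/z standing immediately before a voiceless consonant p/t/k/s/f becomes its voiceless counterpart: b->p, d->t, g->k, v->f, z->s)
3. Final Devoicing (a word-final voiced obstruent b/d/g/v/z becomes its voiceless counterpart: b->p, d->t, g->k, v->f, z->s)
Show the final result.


Starting form: 'puvsam'
Rule 1: Vowel Harmony: all vowels become 'u' (matching first vowel). 'puvsam' -> 'puvsum'
Rule 2: Consonant Assimilation: voiced obstruent before voiceless consonant becomes voiceless ('vs' -> 'fs'). 'puvsum' -> 'pufsum'
Rule 3: Final Devoicing: final consonant 'm' is not one of the voiced obstruents b/d/g/v/z. No change.
Final form: 'pufsum'

pufsum


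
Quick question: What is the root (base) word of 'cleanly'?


Remove suffix '-ly' from 'cleanly' to get root 'clean'.

clean


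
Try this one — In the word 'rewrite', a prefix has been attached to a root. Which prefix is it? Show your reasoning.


The word 'rewrite' = 're' (prefix) + 'write' (root). The prefix is 're'.

re


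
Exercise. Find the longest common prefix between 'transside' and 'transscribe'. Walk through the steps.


Compare from the start: 6 characters match: 'transs'. Mismatch at position 7: 'i' vs 'c'.

transs


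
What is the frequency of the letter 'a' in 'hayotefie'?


Letter 'a' in 'hayotefie': found at position(s) 2 = 1 occurrence(s).

1


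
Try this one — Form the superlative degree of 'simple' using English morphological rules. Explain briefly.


Apply superlative formation (ends in e: add -st): 'simple' -> 'simplest'.

simplest


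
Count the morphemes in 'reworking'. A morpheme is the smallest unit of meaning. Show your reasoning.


Decomposition: re- (prefix) + work (root) + -ing (suffix) = 3 morpheme(s)

3 morphemes


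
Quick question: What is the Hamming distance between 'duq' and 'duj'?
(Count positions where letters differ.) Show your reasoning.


Alignment:
Position 1: 'd' vs 'd' = match
Position 2: 'u' vs 'u' = match
Position 3: 'q' vs 'j' = DIFFER
Total differences: 1

1


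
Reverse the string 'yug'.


Reverse 'yug' character by character: 'guy'.

guy


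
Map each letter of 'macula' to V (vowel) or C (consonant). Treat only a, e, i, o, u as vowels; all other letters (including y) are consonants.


Letter mapping: m = C, a = V, c = C, u = V, l = C, a = V.

CVCVCV


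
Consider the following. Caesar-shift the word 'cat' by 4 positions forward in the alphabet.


Shift each letter by 4: c -> g, a -> e, t -> x. Result: 'gex'.

gex


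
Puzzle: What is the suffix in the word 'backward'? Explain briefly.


The word 'backward' = 'back' (root) + '-ward' (suffix). The suffix is '-ward'.

ward


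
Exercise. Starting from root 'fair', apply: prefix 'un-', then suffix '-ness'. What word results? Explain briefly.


Step 1: Add prefix 'un-' to 'fair' = 'unfair'
Step 2: Add suffix '-ness' to 'unfair' = 'unfairness'

unfairness


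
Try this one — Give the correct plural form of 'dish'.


Apply rule: Add -es (sibilant/fricative ending). 'dish' becomes 'dishes'.

dishes


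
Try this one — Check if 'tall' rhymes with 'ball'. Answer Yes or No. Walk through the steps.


Rime (stressed vowel + following sounds) of 'tall': -all = /ɔːl/
Rime of 'ball': -all = /ɔːl/
/ɔːl/ and /ɔːl/ are the same ending sound, so the words rhyme.

Yes


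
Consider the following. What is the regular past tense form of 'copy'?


Apply rule: Change -y to -ied. 'copy' becomes 'copied'.

copied


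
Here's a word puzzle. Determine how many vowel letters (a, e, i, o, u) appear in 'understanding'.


Vowels in 'understanding': u, e, a, i = 4 vowels.

4


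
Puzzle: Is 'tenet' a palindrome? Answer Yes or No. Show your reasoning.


Forward: 'tenet'
Reversed: 'tenet'
They are identical.

Yes


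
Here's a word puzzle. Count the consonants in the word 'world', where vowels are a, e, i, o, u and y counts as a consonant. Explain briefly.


Consonants in 'world': w, r, l, d = 4 consonants.

4


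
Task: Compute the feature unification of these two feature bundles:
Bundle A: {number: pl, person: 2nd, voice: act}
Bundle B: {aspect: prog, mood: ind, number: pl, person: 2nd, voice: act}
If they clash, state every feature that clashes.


Compare features:
aspect: A=_ vs B=prog -> unified: prog
mood: A=_ vs B=ind -> unified: ind
number: A=pl vs B=pl -> unified: pl
person: A=2nd vs B=2nd -> unified: 2nd
voice: A=act vs B=act -> unified: act
No clashes found.

Unified: {aspect: prog, mood: ind, number: pl, person: 2nd, voice: act}


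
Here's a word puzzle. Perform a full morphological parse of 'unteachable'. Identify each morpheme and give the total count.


Step 1: Identify prefix: 'un' (meaning: not/reverse)
Step 2: Identify root: 'teach'
Step 3: Identify suffix(es): 'able'
Decomposition: un- (prefix: not/reverse) + teach (root) + -able (suffix: capable of)
Total morphemes: 3

3 morphemes (un- (prefix: not/reverse) + teach (root) + -able (suffix: capable of))


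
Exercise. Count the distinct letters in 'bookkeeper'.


Unique letters in 'bookkeeper': {b, e, k, o, p, r} = 6 distinct letters.

6


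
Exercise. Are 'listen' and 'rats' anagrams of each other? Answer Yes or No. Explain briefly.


Sorted letters of 'listen': 'eilnst'
Sorted letters of 'rats': 'arst'
They do not match.

No


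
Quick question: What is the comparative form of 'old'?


Apply comparative formation (add -er): 'old' -> 'older'.

older


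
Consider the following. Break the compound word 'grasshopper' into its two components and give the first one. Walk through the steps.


Split 'grasshopper' into 'grass' + 'hopper'. The first part is 'grass'.

grass


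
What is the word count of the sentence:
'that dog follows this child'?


Split into words: that | dog | follows | this | child = 5 words.

5


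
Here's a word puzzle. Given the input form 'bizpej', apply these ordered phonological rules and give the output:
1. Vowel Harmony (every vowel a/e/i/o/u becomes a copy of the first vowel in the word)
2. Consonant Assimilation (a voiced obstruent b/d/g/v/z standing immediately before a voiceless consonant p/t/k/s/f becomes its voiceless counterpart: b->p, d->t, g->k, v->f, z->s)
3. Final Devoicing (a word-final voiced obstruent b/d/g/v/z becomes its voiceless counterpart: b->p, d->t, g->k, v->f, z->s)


Starting form: 'bizpej'
Rule 1: Vowel Harmony: all vowels become 'i' (matching first vowel). 'bizpej' -> 'bizpij'
Rule 2: Consonant Assimilation: voiced obstruent before voiceless consonant becomes voiceless ('zp' -> 'sp'). 'bizpij' -> 'bispij'
Rule 3: Final Devoicing: final consonant 'j' is not one of the voiced obstruents b/d/g/v/z. No change.
Final form: 'bispij'

bispij


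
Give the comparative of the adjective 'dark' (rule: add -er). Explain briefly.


Apply comparative formation (add -er): 'dark' -> 'darker'.

darker


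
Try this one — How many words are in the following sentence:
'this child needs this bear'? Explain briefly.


Split into words: this | child | needs | this | bear = 5 words.

5


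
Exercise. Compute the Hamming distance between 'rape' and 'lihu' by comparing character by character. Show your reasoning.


Alignment:
Position 1: 'r' vs 'l' = DIFFER
Position 2: 'a' vs 'i' = DIFFER
Position 3: 'p' vs 'h' = DIFFER
Position 4: 'e' vs 'u' = DIFFER
Total differences: 4

4


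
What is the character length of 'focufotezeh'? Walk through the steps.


Spell out 'focufotezeh' and number each letter: f(1), o(2), c(3), u(4), f(5), o(6), t(7), e(8), z(9), e(10), h(11). Total: 11 letters.

11


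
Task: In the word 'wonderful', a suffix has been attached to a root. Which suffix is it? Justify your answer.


The word 'wonderful' = 'wonder' (root) + '-ful' (suffix). The suffix is '-ful'.

ful


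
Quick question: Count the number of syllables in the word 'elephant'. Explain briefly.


Break 'elephant' into syllables: el-e-phant -> el | e | phant = 3 syllables

3 syllables


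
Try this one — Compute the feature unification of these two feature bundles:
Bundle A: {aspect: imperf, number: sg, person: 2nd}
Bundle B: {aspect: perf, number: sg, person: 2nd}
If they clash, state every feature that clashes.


Compare features:
aspect: A=imperf vs B=perf -> CLASH
number: A=sg vs B=sg -> unified: sg
person: A=2nd vs B=2nd -> unified: 2nd
Clash detected on feature 'aspect' (imperf vs perf); unification fails.

CLASH on 'aspect' (imperf vs perf)


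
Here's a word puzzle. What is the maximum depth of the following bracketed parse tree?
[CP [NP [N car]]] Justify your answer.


Count bracket nesting levels:
'[' at pos 0: depth = 1
'[' at pos 4: depth = 2
'[' at pos 8: depth = 3
Maximum depth reached: 3

3


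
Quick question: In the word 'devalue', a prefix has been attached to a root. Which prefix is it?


The word 'devalue' = 'de' (prefix) + 'value' (root). The prefix is 'de'.

de


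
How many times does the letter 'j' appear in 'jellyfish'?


Letter 'j' in 'jellyfish': found at position(s) 1 = 1 occurrence(s).

1


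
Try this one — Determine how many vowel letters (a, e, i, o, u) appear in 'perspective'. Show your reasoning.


Vowels in 'perspective': e, e, i, e = 4 vowels.

4


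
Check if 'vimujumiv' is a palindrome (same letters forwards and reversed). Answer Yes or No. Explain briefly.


Forward: 'vimujumiv'
Reversed: 'vimujumiv'
They are identical.

Yes


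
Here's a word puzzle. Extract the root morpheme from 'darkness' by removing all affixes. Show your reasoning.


Remove suffix '-ness' from 'darkness' to get root 'dark'.

dark


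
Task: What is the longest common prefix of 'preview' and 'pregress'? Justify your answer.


Compare from the start: 3 characters match: 'pre'. Mismatch at position 4: 'v' vs 'g'.

pre


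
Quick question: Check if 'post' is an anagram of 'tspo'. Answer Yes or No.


Sorted letters of 'post': 'opst'
Sorted letters of 'tspo': 'opst'
They match.

Yes


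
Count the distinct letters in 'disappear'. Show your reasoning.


Unique letters in 'disappear': {a, d, e, i, p, r, s} = 7 distinct letters.

7


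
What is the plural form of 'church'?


Apply rule: Add -es (sibilant/fricative ending). 'church' becomes 'churches'.

churches


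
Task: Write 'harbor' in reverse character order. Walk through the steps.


Reverse 'harbor' character by character: 'robrah'.

robrah


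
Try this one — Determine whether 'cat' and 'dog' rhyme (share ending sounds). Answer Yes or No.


Rime (stressed vowel + following sounds) of 'cat': -at = /æt/
Rime of 'dog': -og = /ɒg/
/æt/ and /ɒg/ are different ending sounds, so the words do not rhyme.

No


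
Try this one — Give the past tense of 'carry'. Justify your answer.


Apply rule: Change -y to -ied. 'carry' becomes 'carried'.

carried


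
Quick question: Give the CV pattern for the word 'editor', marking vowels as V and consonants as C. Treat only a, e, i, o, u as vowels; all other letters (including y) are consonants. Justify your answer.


Letter mapping: e = V, d = C, i = V, t = C, o = V, r = C.

VCVCVC


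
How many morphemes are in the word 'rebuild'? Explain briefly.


Decomposition: re- (prefix) + build (root) = 2 morpheme(s)

2 morphemes


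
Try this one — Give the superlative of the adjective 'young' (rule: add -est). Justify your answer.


Apply superlative formation (add -est): 'young' -> 'youngest'.

youngest


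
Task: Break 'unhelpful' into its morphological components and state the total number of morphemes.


Step 1: Identify prefix: 'un' (meaning: not/reverse)
Step 2: Identify root: 'help'
Step 3: Identify suffix(es): 'ful'
Decomposition: un- (prefix: not/reverse) + help (root) + -ful (suffix: full of)
Total morphemes: 3

3 morphemes (un- (prefix: not/reverse) + help (root) + -ful (suffix: full of))


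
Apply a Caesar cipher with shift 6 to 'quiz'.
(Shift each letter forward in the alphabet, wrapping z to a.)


Shift each letter by 6: q -> w, u -> a, i -> o, z -> f. Result: 'waof'.

waof


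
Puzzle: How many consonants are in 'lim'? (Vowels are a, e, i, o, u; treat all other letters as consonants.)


Consonants in 'lim': l, m = 2 consonants.

2


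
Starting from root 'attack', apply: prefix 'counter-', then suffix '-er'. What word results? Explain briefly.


Step 1: Add prefix 'counter-' to 'attack' = 'counterattack'
Step 2: Add suffix '-er' to 'counterattack' = 'counterattacker'

counterattacker


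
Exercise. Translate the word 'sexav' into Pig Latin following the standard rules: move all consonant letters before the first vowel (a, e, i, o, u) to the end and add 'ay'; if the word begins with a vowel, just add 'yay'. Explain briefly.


'sexav': move consonant cluster 's' to end and add 'ay': 'exavsay'.

exavsay


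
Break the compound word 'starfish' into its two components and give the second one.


Split 'starfish' into 'star' + 'fish'. The second part is 'fish'.

fish


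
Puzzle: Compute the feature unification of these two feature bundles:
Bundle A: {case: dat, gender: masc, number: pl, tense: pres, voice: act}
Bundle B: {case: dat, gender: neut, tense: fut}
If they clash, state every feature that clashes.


Compare features:
case: A=dat vs B=dat -> unified: dat
gender: A=masc vs B=neut -> CLASH
number: A=pl vs B=_ -> unified: pl
tense: A=pres vs B=fut -> CLASH
voice: A=act vs B=_ -> unified: act
Clashes detected on features 'gender' (masc vs neut) and 'tense' (pres vs fut); unification fails.

CLASH on 'gender' (masc vs neut) and 'tense' (pres vs fut)


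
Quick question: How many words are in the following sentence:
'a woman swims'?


Split into words: a | woman | swims = 3 words.

3


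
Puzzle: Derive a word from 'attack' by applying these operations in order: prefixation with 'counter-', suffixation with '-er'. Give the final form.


Step 1: Add prefix 'counter-' to 'attack' = 'counterattack'
Step 2: Add suffix '-er' to 'counterattack' = 'counterattacker'

counterattacker


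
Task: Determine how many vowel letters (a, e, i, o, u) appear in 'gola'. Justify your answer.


Vowels in 'gola': o, a = 2 vowels.

2


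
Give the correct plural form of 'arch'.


Apply rule: Add -es (sibilant/fricative ending). 'arch' becomes 'arches'.

arches


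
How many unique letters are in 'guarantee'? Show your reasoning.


Unique letters in 'guarantee': {a, e, g, n, r, t, u} = 7 distinct letters.

7


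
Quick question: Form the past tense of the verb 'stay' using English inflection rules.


Apply rule: Add -ed. 'stay' becomes 'stayed'.

stayed


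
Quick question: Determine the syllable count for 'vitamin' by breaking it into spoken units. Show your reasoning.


Break 'vitamin' into syllables: vi-ta-min -> vi | ta | min = 3 syllables

3 syllables


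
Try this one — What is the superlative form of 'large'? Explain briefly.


Apply superlative formation (ends in e: add -st): 'large' -> 'largest'.

largest
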